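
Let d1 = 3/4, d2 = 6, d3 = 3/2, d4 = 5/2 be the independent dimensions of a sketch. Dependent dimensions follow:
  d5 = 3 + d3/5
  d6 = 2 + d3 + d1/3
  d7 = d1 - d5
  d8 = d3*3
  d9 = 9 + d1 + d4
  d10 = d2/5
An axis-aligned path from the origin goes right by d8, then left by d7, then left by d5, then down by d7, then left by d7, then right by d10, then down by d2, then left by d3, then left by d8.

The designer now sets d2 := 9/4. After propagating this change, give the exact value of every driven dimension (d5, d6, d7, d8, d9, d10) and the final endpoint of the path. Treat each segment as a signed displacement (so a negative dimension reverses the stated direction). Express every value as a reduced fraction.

Apply edit: d2 := 9/4
  d5 = 3 + d3/5 = 33/10
  d6 = 2 + d3 + d1/3 = 15/4
  d7 = d1 - d5 = -51/20
  d8 = d3*3 = 9/2
  d9 = 9 + d1 + d4 = 49/4
  d10 = d2/5 = 9/20
Walk from origin (0, 0):
  seg 1: right by d8 = 9/2 → (9/2, 0)
  seg 2: left by d7 = -51/20 → (141/20, 0)
  seg 3: left by d5 = 33/10 → (15/4, 0)
  seg 4: down by d7 = -51/20 → (15/4, 51/20)
  seg 5: left by d7 = -51/20 → (63/10, 51/20)
  seg 6: right by d10 = 9/20 → (27/4, 51/20)
  seg 7: down by d2 = 9/4 → (27/4, 3/10)
  seg 8: left by d3 = 3/2 → (21/4, 3/10)
  seg 9: left by d8 = 9/2 → (3/4, 3/10)

d5 = 33/10
d6 = 15/4
d7 = -51/20
d8 = 9/2
d9 = 49/4
d10 = 9/20
endpoint = (3/4, 3/10)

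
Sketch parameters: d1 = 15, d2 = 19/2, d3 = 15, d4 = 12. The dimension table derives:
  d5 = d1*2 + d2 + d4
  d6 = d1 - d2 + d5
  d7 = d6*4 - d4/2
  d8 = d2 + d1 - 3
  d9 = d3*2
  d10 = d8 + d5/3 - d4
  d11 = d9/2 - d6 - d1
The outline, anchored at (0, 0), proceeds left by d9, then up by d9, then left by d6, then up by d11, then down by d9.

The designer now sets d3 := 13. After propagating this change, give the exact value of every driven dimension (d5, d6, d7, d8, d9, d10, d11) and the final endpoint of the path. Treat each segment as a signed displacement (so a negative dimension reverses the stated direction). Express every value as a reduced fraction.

d5 = 103/2
d6 = 57
d7 = 222
d8 = 43/2
d9 = 26
d10 = 80/3
d11 = -59
endpoint = (-83, -59)

Apply edit: d3 := 13
  d5 = d1*2 + d2 + d4 = 103/2
  d6 = d1 - d2 + d5 = 57
  d7 = d6*4 - d4/2 = 222
  d8 = d2 + d1 - 3 = 43/2
  d9 = d3*2 = 26
  d10 = d8 + d5/3 - d4 = 80/3
  d11 = d9/2 - d6 - d1 = -59
Walk from origin (0, 0):
  seg 1: left by d9 = 26 → (-26, 0)
  seg 2: up by d9 = 26 → (-26, 26)
  seg 3: left by d6 = 57 → (-83, 26)
  seg 4: up by d11 = -59 → (-83, -33)
  seg 5: down by d9 = 26 → (-83, -59)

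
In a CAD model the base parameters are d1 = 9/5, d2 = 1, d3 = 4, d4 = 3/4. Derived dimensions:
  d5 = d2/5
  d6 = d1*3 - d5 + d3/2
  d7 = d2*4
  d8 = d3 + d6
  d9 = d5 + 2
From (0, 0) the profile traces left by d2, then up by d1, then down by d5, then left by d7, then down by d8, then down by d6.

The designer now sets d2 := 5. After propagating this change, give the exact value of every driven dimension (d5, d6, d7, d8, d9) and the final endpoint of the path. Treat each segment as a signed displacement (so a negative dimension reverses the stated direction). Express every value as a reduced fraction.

Apply edit: d2 := 5
  d5 = d2/5 = 1
  d6 = d1*3 - d5 + d3/2 = 32/5
  d7 = d2*4 = 20
  d8 = d3 + d6 = 52/5
  d9 = d5 + 2 = 3
Walk from origin (0, 0):
  seg 1: left by d2 = 5 → (-5, 0)
  seg 2: up by d1 = 9/5 → (-5, 9/5)
  seg 3: down by d5 = 1 → (-5, 4/5)
  seg 4: left by d7 = 20 → (-25, 4/5)
  seg 5: down by d8 = 52/5 → (-25, -48/5)
  seg 6: down by d6 = 32/5 → (-25, -16)

d5 = 1
d6 = 32/5
d7 = 20
d8 = 52/5
d9 = 3
endpoint = (-25, -16)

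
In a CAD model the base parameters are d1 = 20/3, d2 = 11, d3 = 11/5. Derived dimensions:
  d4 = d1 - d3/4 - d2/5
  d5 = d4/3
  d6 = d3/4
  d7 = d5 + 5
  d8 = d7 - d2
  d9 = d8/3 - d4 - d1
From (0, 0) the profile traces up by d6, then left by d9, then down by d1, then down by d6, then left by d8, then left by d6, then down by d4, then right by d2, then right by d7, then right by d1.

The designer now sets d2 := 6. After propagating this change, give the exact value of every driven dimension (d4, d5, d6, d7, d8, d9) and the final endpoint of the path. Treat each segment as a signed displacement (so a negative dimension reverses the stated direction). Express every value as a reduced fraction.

Apply edit: d2 := 6
  d4 = d1 - d3/4 - d2/5 = 59/12
  d5 = d4/3 = 59/36
  d6 = d3/4 = 11/20
  d7 = d5 + 5 = 239/36
  d8 = d7 - d2 = 23/36
  d9 = d8/3 - d4 - d1 = -307/27
Walk from origin (0, 0):
  seg 1: up by d6 = 11/20 → (0, 11/20)
  seg 2: left by d9 = -307/27 → (307/27, 11/20)
  seg 3: down by d1 = 20/3 → (307/27, -367/60)
  seg 4: down by d6 = 11/20 → (307/27, -20/3)
  seg 5: left by d8 = 23/36 → (1159/108, -20/3)
  seg 6: left by d6 = 11/20 → (2749/270, -20/3)
  seg 7: down by d4 = 59/12 → (2749/270, -139/12)
  seg 8: right by d2 = 6 → (4369/270, -139/12)
  seg 9: right by d7 = 239/36 → (12323/540, -139/12)
  seg 10: right by d1 = 20/3 → (15923/540, -139/12)

d4 = 59/12
d5 = 59/36
d6 = 11/20
d7 = 239/36
d8 = 23/36
d9 = -307/27
endpoint = (15923/540, -139/12)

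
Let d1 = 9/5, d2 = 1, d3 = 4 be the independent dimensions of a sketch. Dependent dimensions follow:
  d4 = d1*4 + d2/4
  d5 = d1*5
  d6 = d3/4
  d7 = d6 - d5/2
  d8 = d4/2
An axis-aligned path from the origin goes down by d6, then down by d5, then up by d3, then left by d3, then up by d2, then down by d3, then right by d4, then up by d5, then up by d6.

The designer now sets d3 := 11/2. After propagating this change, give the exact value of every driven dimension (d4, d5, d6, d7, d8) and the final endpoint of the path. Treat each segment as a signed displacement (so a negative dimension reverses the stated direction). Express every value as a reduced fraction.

d4 = 149/20
d5 = 9
d6 = 11/8
d7 = -25/8
d8 = 149/40
endpoint = (39/20, 1)

Apply edit: d3 := 11/2
  d4 = d1*4 + d2/4 = 149/20
  d5 = d1*5 = 9
  d6 = d3/4 = 11/8
  d7 = d6 - d5/2 = -25/8
  d8 = d4/2 = 149/40
Walk from origin (0, 0):
  seg 1: down by d6 = 11/8 → (0, -11/8)
  seg 2: down by d5 = 9 → (0, -83/8)
  seg 3: up by d3 = 11/2 → (0, -39/8)
  seg 4: left by d3 = 11/2 → (-11/2, -39/8)
  seg 5: up by d2 = 1 → (-11/2, -31/8)
  seg 6: down by d3 = 11/2 → (-11/2, -75/8)
  seg 7: right by d4 = 149/20 → (39/20, -75/8)
  seg 8: up by d5 = 9 → (39/20, -3/8)
  seg 9: up by d6 = 11/8 → (39/20, 1)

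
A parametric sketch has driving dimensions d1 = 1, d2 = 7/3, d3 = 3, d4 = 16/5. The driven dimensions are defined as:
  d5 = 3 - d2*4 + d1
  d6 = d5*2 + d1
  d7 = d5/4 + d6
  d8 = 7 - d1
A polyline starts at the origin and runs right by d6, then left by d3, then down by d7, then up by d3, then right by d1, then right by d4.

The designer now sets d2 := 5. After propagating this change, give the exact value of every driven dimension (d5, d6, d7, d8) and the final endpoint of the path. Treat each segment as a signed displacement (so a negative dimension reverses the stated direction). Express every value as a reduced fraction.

d5 = -16
d6 = -31
d7 = -35
d8 = 6
endpoint = (-149/5, 38)

Apply edit: d2 := 5
  d5 = 3 - d2*4 + d1 = -16
  d6 = d5*2 + d1 = -31
  d7 = d5/4 + d6 = -35
  d8 = 7 - d1 = 6
Walk from origin (0, 0):
  seg 1: right by d6 = -31 → (-31, 0)
  seg 2: left by d3 = 3 → (-34, 0)
  seg 3: down by d7 = -35 → (-34, 35)
  seg 4: up by d3 = 3 → (-34, 38)
  seg 5: right by d1 = 1 → (-33, 38)
  seg 6: right by d4 = 16/5 → (-149/5, 38)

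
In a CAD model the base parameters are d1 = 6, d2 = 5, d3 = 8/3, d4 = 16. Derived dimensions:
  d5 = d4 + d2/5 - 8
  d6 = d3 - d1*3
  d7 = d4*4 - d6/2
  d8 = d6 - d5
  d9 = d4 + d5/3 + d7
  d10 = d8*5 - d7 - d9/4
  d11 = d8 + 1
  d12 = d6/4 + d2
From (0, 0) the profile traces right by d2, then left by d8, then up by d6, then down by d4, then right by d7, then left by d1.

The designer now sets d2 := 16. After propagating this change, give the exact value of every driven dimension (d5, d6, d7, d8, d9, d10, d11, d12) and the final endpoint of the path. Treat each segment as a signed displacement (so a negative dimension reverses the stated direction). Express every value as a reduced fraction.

d5 = 56/5
d6 = -46/3
d7 = 215/3
d8 = -398/15
d9 = 457/5
d10 = -13631/60
d11 = -383/15
d12 = 73/6
endpoint = (541/5, -94/3)

Apply edit: d2 := 16
  d5 = d4 + d2/5 - 8 = 56/5
  d6 = d3 - d1*3 = -46/3
  d7 = d4*4 - d6/2 = 215/3
  d8 = d6 - d5 = -398/15
  d9 = d4 + d5/3 + d7 = 457/5
  d10 = d8*5 - d7 - d9/4 = -13631/60
  d11 = d8 + 1 = -383/15
  d12 = d6/4 + d2 = 73/6
Walk from origin (0, 0):
  seg 1: right by d2 = 16 → (16, 0)
  seg 2: left by d8 = -398/15 → (638/15, 0)
  seg 3: up by d6 = -46/3 → (638/15, -46/3)
  seg 4: down by d4 = 16 → (638/15, -94/3)
  seg 5: right by d7 = 215/3 → (571/5, -94/3)
  seg 6: left by d1 = 6 → (541/5, -94/3)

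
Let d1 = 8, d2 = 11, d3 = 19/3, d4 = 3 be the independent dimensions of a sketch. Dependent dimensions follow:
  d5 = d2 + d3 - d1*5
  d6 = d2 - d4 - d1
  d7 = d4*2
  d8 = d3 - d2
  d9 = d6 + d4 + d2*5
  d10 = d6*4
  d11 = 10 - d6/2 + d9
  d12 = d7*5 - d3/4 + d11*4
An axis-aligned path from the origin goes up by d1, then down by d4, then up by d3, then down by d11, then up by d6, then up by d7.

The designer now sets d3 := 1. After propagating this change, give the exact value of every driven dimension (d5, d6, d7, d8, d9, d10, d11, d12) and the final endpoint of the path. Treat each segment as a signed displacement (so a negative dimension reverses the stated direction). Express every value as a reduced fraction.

d5 = -28
d6 = 0
d7 = 6
d8 = -10
d9 = 58
d10 = 0
d11 = 68
d12 = 1207/4
endpoint = (0, -56)

Apply edit: d3 := 1
  d5 = d2 + d3 - d1*5 = -28
  d6 = d2 - d4 - d1 = 0
  d7 = d4*2 = 6
  d8 = d3 - d2 = -10
  d9 = d6 + d4 + d2*5 = 58
  d10 = d6*4 = 0
  d11 = 10 - d6/2 + d9 = 68
  d12 = d7*5 - d3/4 + d11*4 = 1207/4
Walk from origin (0, 0):
  seg 1: up by d1 = 8 → (0, 8)
  seg 2: down by d4 = 3 → (0, 5)
  seg 3: up by d3 = 1 → (0, 6)
  seg 4: down by d11 = 68 → (0, -62)
  seg 5: up by d6 = 0 → (0, -62)
  seg 6: up by d7 = 6 → (0, -56)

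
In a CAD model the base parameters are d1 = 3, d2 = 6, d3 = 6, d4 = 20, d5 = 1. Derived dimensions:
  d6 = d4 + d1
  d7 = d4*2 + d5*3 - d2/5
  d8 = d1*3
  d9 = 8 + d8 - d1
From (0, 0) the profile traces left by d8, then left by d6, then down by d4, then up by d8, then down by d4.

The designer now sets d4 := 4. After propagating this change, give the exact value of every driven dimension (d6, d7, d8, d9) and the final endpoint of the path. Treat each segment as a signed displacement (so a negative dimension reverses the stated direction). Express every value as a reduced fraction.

Apply edit: d4 := 4
  d6 = d4 + d1 = 7
  d7 = d4*2 + d5*3 - d2/5 = 49/5
  d8 = d1*3 = 9
  d9 = 8 + d8 - d1 = 14
Walk from origin (0, 0):
  seg 1: left by d8 = 9 → (-9, 0)
  seg 2: left by d6 = 7 → (-16, 0)
  seg 3: down by d4 = 4 → (-16, -4)
  seg 4: up by d8 = 9 → (-16, 5)
  seg 5: down by d4 = 4 → (-16, 1)

d6 = 7
d7 = 49/5
d8 = 9
d9 = 14
endpoint = (-16, 1)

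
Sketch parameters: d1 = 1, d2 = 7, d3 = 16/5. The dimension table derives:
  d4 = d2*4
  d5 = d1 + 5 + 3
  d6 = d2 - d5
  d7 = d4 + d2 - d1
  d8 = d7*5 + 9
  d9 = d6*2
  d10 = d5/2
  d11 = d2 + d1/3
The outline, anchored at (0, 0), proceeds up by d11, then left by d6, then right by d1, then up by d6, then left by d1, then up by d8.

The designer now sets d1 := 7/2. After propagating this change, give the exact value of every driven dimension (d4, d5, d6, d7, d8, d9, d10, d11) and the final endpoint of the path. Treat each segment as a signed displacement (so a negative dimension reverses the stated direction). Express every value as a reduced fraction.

d4 = 28
d5 = 23/2
d6 = -9/2
d7 = 63/2
d8 = 333/2
d9 = -9
d10 = 23/4
d11 = 49/6
endpoint = (9/2, 1021/6)

Apply edit: d1 := 7/2
  d4 = d2*4 = 28
  d5 = d1 + 5 + 3 = 23/2
  d6 = d2 - d5 = -9/2
  d7 = d4 + d2 - d1 = 63/2
  d8 = d7*5 + 9 = 333/2
  d9 = d6*2 = -9
  d10 = d5/2 = 23/4
  d11 = d2 + d1/3 = 49/6
Walk from origin (0, 0):
  seg 1: up by d11 = 49/6 → (0, 49/6)
  seg 2: left by d6 = -9/2 → (9/2, 49/6)
  seg 3: right by d1 = 7/2 → (8, 49/6)
  seg 4: up by d6 = -9/2 → (8, 11/3)
  seg 5: left by d1 = 7/2 → (9/2, 11/3)
  seg 6: up by d8 = 333/2 → (9/2, 1021/6)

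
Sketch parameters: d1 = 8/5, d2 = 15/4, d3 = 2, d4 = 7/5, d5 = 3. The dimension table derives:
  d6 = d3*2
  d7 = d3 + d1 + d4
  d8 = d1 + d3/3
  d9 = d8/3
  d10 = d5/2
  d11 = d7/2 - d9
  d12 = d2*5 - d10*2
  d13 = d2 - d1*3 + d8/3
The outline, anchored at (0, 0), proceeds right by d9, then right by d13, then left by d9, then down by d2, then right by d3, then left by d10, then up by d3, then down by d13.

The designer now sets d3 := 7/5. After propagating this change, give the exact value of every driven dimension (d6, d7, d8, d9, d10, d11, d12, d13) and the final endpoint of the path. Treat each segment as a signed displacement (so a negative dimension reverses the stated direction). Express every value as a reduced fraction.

Apply edit: d3 := 7/5
  d6 = d3*2 = 14/5
  d7 = d3 + d1 + d4 = 22/5
  d8 = d1 + d3/3 = 31/15
  d9 = d8/3 = 31/45
  d10 = d5/2 = 3/2
  d11 = d7/2 - d9 = 68/45
  d12 = d2*5 - d10*2 = 63/4
  d13 = d2 - d1*3 + d8/3 = -13/36
Walk from origin (0, 0):
  seg 1: right by d9 = 31/45 → (31/45, 0)
  seg 2: right by d13 = -13/36 → (59/180, 0)
  seg 3: left by d9 = 31/45 → (-13/36, 0)
  seg 4: down by d2 = 15/4 → (-13/36, -15/4)
  seg 5: right by d3 = 7/5 → (187/180, -15/4)
  seg 6: left by d10 = 3/2 → (-83/180, -15/4)
  seg 7: up by d3 = 7/5 → (-83/180, -47/20)
  seg 8: down by d13 = -13/36 → (-83/180, -179/90)

d6 = 14/5
d7 = 22/5
d8 = 31/15
d9 = 31/45
d10 = 3/2
d11 = 68/45
d12 = 63/4
d13 = -13/36
endpoint = (-83/180, -179/90)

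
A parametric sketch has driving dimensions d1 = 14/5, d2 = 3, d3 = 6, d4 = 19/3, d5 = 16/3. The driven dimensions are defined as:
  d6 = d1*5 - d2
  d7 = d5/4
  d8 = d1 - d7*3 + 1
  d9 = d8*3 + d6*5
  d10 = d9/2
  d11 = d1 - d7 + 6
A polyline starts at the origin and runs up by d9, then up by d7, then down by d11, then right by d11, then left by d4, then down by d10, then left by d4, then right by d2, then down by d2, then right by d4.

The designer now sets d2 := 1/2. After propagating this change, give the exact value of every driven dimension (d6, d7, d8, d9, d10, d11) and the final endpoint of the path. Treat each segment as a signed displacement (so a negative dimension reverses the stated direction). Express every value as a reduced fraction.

d6 = 27/2
d7 = 4/3
d8 = -1/5
d9 = 669/10
d10 = 669/20
d11 = 112/15
endpoint = (49/30, 1609/60)

Apply edit: d2 := 1/2
  d6 = d1*5 - d2 = 27/2
  d7 = d5/4 = 4/3
  d8 = d1 - d7*3 + 1 = -1/5
  d9 = d8*3 + d6*5 = 669/10
  d10 = d9/2 = 669/20
  d11 = d1 - d7 + 6 = 112/15
Walk from origin (0, 0):
  seg 1: up by d9 = 669/10 → (0, 669/10)
  seg 2: up by d7 = 4/3 → (0, 2047/30)
  seg 3: down by d11 = 112/15 → (0, 1823/30)
  seg 4: right by d11 = 112/15 → (112/15, 1823/30)
  seg 5: left by d4 = 19/3 → (17/15, 1823/30)
  seg 6: down by d10 = 669/20 → (17/15, 1639/60)
  seg 7: left by d4 = 19/3 → (-26/5, 1639/60)
  seg 8: right by d2 = 1/2 → (-47/10, 1639/60)
  seg 9: down by d2 = 1/2 → (-47/10, 1609/60)
  seg 10: right by d4 = 19/3 → (49/30, 1609/60)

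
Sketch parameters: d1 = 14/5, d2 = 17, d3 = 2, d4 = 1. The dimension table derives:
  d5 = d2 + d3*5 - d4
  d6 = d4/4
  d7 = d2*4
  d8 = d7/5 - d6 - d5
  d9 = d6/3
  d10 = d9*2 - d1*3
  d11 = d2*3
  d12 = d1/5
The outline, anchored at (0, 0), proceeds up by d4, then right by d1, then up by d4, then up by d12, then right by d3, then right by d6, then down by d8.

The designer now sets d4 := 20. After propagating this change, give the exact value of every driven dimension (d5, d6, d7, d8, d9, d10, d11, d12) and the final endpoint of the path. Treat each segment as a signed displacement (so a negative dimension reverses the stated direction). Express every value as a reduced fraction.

d5 = 7
d6 = 5
d7 = 68
d8 = 8/5
d9 = 5/3
d10 = -76/15
d11 = 51
d12 = 14/25
endpoint = (49/5, 974/25)

Apply edit: d4 := 20
  d5 = d2 + d3*5 - d4 = 7
  d6 = d4/4 = 5
  d7 = d2*4 = 68
  d8 = d7/5 - d6 - d5 = 8/5
  d9 = d6/3 = 5/3
  d10 = d9*2 - d1*3 = -76/15
  d11 = d2*3 = 51
  d12 = d1/5 = 14/25
Walk from origin (0, 0):
  seg 1: up by d4 = 20 → (0, 20)
  seg 2: right by d1 = 14/5 → (14/5, 20)
  seg 3: up by d4 = 20 → (14/5, 40)
  seg 4: up by d12 = 14/25 → (14/5, 1014/25)
  seg 5: right by d3 = 2 → (24/5, 1014/25)
  seg 6: right by d6 = 5 → (49/5, 1014/25)
  seg 7: down by d8 = 8/5 → (49/5, 974/25)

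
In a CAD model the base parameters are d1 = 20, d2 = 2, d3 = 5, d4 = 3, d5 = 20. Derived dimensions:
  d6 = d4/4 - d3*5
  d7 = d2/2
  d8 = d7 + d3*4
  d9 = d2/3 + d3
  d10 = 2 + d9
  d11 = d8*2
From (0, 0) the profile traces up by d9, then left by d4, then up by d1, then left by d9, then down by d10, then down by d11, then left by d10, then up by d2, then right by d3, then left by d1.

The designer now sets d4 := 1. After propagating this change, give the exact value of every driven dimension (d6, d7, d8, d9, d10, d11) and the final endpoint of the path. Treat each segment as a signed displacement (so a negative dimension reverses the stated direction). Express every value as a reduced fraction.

Apply edit: d4 := 1
  d6 = d4/4 - d3*5 = -99/4
  d7 = d2/2 = 1
  d8 = d7 + d3*4 = 21
  d9 = d2/3 + d3 = 17/3
  d10 = 2 + d9 = 23/3
  d11 = d8*2 = 42
Walk from origin (0, 0):
  seg 1: up by d9 = 17/3 → (0, 17/3)
  seg 2: left by d4 = 1 → (-1, 17/3)
  seg 3: up by d1 = 20 → (-1, 77/3)
  seg 4: left by d9 = 17/3 → (-20/3, 77/3)
  seg 5: down by d10 = 23/3 → (-20/3, 18)
  seg 6: down by d11 = 42 → (-20/3, -24)
  seg 7: left by d10 = 23/3 → (-43/3, -24)
  seg 8: up by d2 = 2 → (-43/3, -22)
  seg 9: right by d3 = 5 → (-28/3, -22)
  seg 10: left by d1 = 20 → (-88/3, -22)

d6 = -99/4
d7 = 1
d8 = 21
d9 = 17/3
d10 = 23/3
d11 = 42
endpoint = (-88/3, -22)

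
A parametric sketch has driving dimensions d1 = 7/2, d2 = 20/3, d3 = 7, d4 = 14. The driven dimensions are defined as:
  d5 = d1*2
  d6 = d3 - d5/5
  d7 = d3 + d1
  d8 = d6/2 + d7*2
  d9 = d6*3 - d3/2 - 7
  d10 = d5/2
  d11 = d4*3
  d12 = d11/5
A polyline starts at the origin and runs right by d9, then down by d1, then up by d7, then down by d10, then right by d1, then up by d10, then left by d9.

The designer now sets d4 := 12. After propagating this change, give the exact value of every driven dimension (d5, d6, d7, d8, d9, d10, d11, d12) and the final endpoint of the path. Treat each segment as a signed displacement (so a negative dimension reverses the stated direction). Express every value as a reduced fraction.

d5 = 7
d6 = 28/5
d7 = 21/2
d8 = 119/5
d9 = 63/10
d10 = 7/2
d11 = 36
d12 = 36/5
endpoint = (7/2, 7)

Apply edit: d4 := 12
  d5 = d1*2 = 7
  d6 = d3 - d5/5 = 28/5
  d7 = d3 + d1 = 21/2
  d8 = d6/2 + d7*2 = 119/5
  d9 = d6*3 - d3/2 - 7 = 63/10
  d10 = d5/2 = 7/2
  d11 = d4*3 = 36
  d12 = d11/5 = 36/5
Walk from origin (0, 0):
  seg 1: right by d9 = 63/10 → (63/10, 0)
  seg 2: down by d1 = 7/2 → (63/10, -7/2)
  seg 3: up by d7 = 21/2 → (63/10, 7)
  seg 4: down by d10 = 7/2 → (63/10, 7/2)
  seg 5: right by d1 = 7/2 → (49/5, 7/2)
  seg 6: up by d10 = 7/2 → (49/5, 7)
  seg 7: left by d9 = 63/10 → (7/2, 7)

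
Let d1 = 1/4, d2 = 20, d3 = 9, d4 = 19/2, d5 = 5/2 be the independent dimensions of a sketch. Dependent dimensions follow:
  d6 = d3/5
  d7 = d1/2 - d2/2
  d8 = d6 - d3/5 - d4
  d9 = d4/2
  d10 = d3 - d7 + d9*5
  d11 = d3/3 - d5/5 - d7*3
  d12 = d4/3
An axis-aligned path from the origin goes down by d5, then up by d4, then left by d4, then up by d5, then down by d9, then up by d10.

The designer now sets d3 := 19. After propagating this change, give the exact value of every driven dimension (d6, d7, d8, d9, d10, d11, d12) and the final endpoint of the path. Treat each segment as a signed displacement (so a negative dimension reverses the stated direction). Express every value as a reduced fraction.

Apply edit: d3 := 19
  d6 = d3/5 = 19/5
  d7 = d1/2 - d2/2 = -79/8
  d8 = d6 - d3/5 - d4 = -19/2
  d9 = d4/2 = 19/4
  d10 = d3 - d7 + d9*5 = 421/8
  d11 = d3/3 - d5/5 - d7*3 = 851/24
  d12 = d4/3 = 19/6
Walk from origin (0, 0):
  seg 1: down by d5 = 5/2 → (0, -5/2)
  seg 2: up by d4 = 19/2 → (0, 7)
  seg 3: left by d4 = 19/2 → (-19/2, 7)
  seg 4: up by d5 = 5/2 → (-19/2, 19/2)
  seg 5: down by d9 = 19/4 → (-19/2, 19/4)
  seg 6: up by d10 = 421/8 → (-19/2, 459/8)

d6 = 19/5
d7 = -79/8
d8 = -19/2
d9 = 19/4
d10 = 421/8
d11 = 851/24
d12 = 19/6
endpoint = (-19/2, 459/8)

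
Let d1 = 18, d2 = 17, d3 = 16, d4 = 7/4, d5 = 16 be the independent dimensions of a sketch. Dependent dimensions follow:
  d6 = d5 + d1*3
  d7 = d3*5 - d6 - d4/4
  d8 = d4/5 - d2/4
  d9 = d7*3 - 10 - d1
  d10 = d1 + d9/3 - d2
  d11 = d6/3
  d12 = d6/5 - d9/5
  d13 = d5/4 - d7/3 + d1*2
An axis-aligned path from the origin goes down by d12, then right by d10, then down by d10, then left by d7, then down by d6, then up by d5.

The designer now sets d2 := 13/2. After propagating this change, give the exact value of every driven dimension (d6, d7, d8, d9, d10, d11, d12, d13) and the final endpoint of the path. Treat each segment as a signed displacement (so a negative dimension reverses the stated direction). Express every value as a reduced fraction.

Apply edit: d2 := 13/2
  d6 = d5 + d1*3 = 70
  d7 = d3*5 - d6 - d4/4 = 153/16
  d8 = d4/5 - d2/4 = -51/40
  d9 = d7*3 - 10 - d1 = 11/16
  d10 = d1 + d9/3 - d2 = 563/48
  d11 = d6/3 = 70/3
  d12 = d6/5 - d9/5 = 1109/80
  d13 = d5/4 - d7/3 + d1*2 = 589/16
Walk from origin (0, 0):
  seg 1: down by d12 = 1109/80 → (0, -1109/80)
  seg 2: right by d10 = 563/48 → (563/48, -1109/80)
  seg 3: down by d10 = 563/48 → (563/48, -3071/120)
  seg 4: left by d7 = 153/16 → (13/6, -3071/120)
  seg 5: down by d6 = 70 → (13/6, -11471/120)
  seg 6: up by d5 = 16 → (13/6, -9551/120)

d6 = 70
d7 = 153/16
d8 = -51/40
d9 = 11/16
d10 = 563/48
d11 = 70/3
d12 = 1109/80
d13 = 589/16
endpoint = (13/6, -9551/120)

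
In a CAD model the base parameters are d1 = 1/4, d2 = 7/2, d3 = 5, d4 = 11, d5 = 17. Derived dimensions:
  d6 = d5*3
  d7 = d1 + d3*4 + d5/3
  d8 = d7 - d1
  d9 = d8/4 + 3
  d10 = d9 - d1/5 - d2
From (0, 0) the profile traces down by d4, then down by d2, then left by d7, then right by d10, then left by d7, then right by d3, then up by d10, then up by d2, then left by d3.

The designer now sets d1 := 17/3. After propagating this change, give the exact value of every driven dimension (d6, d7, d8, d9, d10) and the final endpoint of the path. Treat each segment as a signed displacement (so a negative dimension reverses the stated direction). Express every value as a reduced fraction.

d6 = 51
d7 = 94/3
d8 = 77/3
d9 = 113/12
d10 = 287/60
endpoint = (-3473/60, -373/60)

Apply edit: d1 := 17/3
  d6 = d5*3 = 51
  d7 = d1 + d3*4 + d5/3 = 94/3
  d8 = d7 - d1 = 77/3
  d9 = d8/4 + 3 = 113/12
  d10 = d9 - d1/5 - d2 = 287/60
Walk from origin (0, 0):
  seg 1: down by d4 = 11 → (0, -11)
  seg 2: down by d2 = 7/2 → (0, -29/2)
  seg 3: left by d7 = 94/3 → (-94/3, -29/2)
  seg 4: right by d10 = 287/60 → (-531/20, -29/2)
  seg 5: left by d7 = 94/3 → (-3473/60, -29/2)
  seg 6: right by d3 = 5 → (-3173/60, -29/2)
  seg 7: up by d10 = 287/60 → (-3173/60, -583/60)
  seg 8: up by d2 = 7/2 → (-3173/60, -373/60)
  seg 9: left by d3 = 5 → (-3473/60, -373/60)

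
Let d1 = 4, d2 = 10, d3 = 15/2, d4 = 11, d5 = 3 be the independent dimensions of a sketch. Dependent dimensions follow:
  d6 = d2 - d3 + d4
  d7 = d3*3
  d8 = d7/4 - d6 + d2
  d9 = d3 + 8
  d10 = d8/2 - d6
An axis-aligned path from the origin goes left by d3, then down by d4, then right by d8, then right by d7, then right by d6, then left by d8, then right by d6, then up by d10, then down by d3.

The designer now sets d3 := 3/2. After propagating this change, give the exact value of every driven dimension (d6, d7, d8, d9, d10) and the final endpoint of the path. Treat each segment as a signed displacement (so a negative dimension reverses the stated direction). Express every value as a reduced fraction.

Apply edit: d3 := 3/2
  d6 = d2 - d3 + d4 = 39/2
  d7 = d3*3 = 9/2
  d8 = d7/4 - d6 + d2 = -67/8
  d9 = d3 + 8 = 19/2
  d10 = d8/2 - d6 = -379/16
Walk from origin (0, 0):
  seg 1: left by d3 = 3/2 → (-3/2, 0)
  seg 2: down by d4 = 11 → (-3/2, -11)
  seg 3: right by d8 = -67/8 → (-79/8, -11)
  seg 4: right by d7 = 9/2 → (-43/8, -11)
  seg 5: right by d6 = 39/2 → (113/8, -11)
  seg 6: left by d8 = -67/8 → (45/2, -11)
  seg 7: right by d6 = 39/2 → (42, -11)
  seg 8: up by d10 = -379/16 → (42, -555/16)
  seg 9: down by d3 = 3/2 → (42, -579/16)

d6 = 39/2
d7 = 9/2
d8 = -67/8
d9 = 19/2
d10 = -379/16
endpoint = (42, -579/16)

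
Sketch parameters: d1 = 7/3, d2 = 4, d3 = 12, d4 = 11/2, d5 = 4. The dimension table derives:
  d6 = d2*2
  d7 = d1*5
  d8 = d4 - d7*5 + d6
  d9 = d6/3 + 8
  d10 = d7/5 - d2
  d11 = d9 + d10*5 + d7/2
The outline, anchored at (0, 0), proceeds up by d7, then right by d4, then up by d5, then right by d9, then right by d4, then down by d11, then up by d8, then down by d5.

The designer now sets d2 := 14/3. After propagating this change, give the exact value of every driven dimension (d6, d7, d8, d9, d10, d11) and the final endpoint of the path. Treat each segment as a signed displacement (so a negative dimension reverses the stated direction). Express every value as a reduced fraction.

d6 = 28/3
d7 = 35/3
d8 = -87/2
d9 = 100/9
d10 = -7/3
d11 = 95/18
endpoint = (199/9, -334/9)

Apply edit: d2 := 14/3
  d6 = d2*2 = 28/3
  d7 = d1*5 = 35/3
  d8 = d4 - d7*5 + d6 = -87/2
  d9 = d6/3 + 8 = 100/9
  d10 = d7/5 - d2 = -7/3
  d11 = d9 + d10*5 + d7/2 = 95/18
Walk from origin (0, 0):
  seg 1: up by d7 = 35/3 → (0, 35/3)
  seg 2: right by d4 = 11/2 → (11/2, 35/3)
  seg 3: up by d5 = 4 → (11/2, 47/3)
  seg 4: right by d9 = 100/9 → (299/18, 47/3)
  seg 5: right by d4 = 11/2 → (199/9, 47/3)
  seg 6: down by d11 = 95/18 → (199/9, 187/18)
  seg 7: up by d8 = -87/2 → (199/9, -298/9)
  seg 8: down by d5 = 4 → (199/9, -334/9)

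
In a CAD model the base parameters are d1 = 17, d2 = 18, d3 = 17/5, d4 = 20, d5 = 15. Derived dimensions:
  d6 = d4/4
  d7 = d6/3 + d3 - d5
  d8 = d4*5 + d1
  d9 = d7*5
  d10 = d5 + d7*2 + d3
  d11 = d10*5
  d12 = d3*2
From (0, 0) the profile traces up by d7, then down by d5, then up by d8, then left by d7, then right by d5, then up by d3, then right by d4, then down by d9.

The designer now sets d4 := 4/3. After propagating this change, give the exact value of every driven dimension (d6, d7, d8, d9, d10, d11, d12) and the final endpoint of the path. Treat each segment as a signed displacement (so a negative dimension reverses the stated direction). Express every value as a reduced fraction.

Apply edit: d4 := 4/3
  d6 = d4/4 = 1/3
  d7 = d6/3 + d3 - d5 = -517/45
  d8 = d4*5 + d1 = 71/3
  d9 = d7*5 = -517/9
  d10 = d5 + d7*2 + d3 = -206/45
  d11 = d10*5 = -206/9
  d12 = d3*2 = 34/5
Walk from origin (0, 0):
  seg 1: up by d7 = -517/45 → (0, -517/45)
  seg 2: down by d5 = 15 → (0, -1192/45)
  seg 3: up by d8 = 71/3 → (0, -127/45)
  seg 4: left by d7 = -517/45 → (517/45, -127/45)
  seg 5: right by d5 = 15 → (1192/45, -127/45)
  seg 6: up by d3 = 17/5 → (1192/45, 26/45)
  seg 7: right by d4 = 4/3 → (1252/45, 26/45)
  seg 8: down by d9 = -517/9 → (1252/45, 2611/45)

d6 = 1/3
d7 = -517/45
d8 = 71/3
d9 = -517/9
d10 = -206/45
d11 = -206/9
d12 = 34/5
endpoint = (1252/45, 2611/45)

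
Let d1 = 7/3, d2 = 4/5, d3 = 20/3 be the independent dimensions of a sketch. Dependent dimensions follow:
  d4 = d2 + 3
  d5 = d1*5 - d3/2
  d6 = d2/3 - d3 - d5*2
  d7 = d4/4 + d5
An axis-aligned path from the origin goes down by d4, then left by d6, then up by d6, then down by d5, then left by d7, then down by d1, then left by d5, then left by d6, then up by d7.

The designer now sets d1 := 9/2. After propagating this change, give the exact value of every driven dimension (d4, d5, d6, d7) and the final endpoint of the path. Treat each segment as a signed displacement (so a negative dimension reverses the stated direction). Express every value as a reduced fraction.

d4 = 19/5
d5 = 115/6
d6 = -671/15
d7 = 1207/60
endpoint = (3011/60, -625/12)

Apply edit: d1 := 9/2
  d4 = d2 + 3 = 19/5
  d5 = d1*5 - d3/2 = 115/6
  d6 = d2/3 - d3 - d5*2 = -671/15
  d7 = d4/4 + d5 = 1207/60
Walk from origin (0, 0):
  seg 1: down by d4 = 19/5 → (0, -19/5)
  seg 2: left by d6 = -671/15 → (671/15, -19/5)
  seg 3: up by d6 = -671/15 → (671/15, -728/15)
  seg 4: down by d5 = 115/6 → (671/15, -677/10)
  seg 5: left by d7 = 1207/60 → (1477/60, -677/10)
  seg 6: down by d1 = 9/2 → (1477/60, -361/5)
  seg 7: left by d5 = 115/6 → (109/20, -361/5)
  seg 8: left by d6 = -671/15 → (3011/60, -361/5)
  seg 9: up by d7 = 1207/60 → (3011/60, -625/12)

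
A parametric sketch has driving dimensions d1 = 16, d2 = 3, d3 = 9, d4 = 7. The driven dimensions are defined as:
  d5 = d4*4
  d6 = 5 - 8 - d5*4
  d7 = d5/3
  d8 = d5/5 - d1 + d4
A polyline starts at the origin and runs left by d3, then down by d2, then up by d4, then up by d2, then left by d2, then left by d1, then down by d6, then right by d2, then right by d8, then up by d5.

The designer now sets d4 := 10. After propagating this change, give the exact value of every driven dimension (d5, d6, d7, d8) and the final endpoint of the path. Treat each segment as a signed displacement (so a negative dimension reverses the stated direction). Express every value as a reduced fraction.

Apply edit: d4 := 10
  d5 = d4*4 = 40
  d6 = 5 - 8 - d5*4 = -163
  d7 = d5/3 = 40/3
  d8 = d5/5 - d1 + d4 = 2
Walk from origin (0, 0):
  seg 1: left by d3 = 9 → (-9, 0)
  seg 2: down by d2 = 3 → (-9, -3)
  seg 3: up by d4 = 10 → (-9, 7)
  seg 4: up by d2 = 3 → (-9, 10)
  seg 5: left by d2 = 3 → (-12, 10)
  seg 6: left by d1 = 16 → (-28, 10)
  seg 7: down by d6 = -163 → (-28, 173)
  seg 8: right by d2 = 3 → (-25, 173)
  seg 9: right by d8 = 2 → (-23, 173)
  seg 10: up by d5 = 40 → (-23, 213)

d5 = 40
d6 = -163
d7 = 40/3
d8 = 2
endpoint = (-23, 213)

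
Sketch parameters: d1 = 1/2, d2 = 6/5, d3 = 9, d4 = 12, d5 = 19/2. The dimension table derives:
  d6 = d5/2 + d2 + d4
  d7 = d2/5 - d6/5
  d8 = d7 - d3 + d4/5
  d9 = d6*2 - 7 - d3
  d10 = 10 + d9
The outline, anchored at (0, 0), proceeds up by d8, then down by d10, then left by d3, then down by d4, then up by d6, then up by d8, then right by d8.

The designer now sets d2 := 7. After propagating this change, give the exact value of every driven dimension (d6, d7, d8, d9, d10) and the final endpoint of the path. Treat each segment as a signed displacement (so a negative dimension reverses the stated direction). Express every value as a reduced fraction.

d6 = 95/4
d7 = -67/20
d8 = -199/20
d9 = 63/2
d10 = 83/2
endpoint = (-379/20, -993/20)

Apply edit: d2 := 7
  d6 = d5/2 + d2 + d4 = 95/4
  d7 = d2/5 - d6/5 = -67/20
  d8 = d7 - d3 + d4/5 = -199/20
  d9 = d6*2 - 7 - d3 = 63/2
  d10 = 10 + d9 = 83/2
Walk from origin (0, 0):
  seg 1: up by d8 = -199/20 → (0, -199/20)
  seg 2: down by d10 = 83/2 → (0, -1029/20)
  seg 3: left by d3 = 9 → (-9, -1029/20)
  seg 4: down by d4 = 12 → (-9, -1269/20)
  seg 5: up by d6 = 95/4 → (-9, -397/10)
  seg 6: up by d8 = -199/20 → (-9, -993/20)
  seg 7: right by d8 = -199/20 → (-379/20, -993/20)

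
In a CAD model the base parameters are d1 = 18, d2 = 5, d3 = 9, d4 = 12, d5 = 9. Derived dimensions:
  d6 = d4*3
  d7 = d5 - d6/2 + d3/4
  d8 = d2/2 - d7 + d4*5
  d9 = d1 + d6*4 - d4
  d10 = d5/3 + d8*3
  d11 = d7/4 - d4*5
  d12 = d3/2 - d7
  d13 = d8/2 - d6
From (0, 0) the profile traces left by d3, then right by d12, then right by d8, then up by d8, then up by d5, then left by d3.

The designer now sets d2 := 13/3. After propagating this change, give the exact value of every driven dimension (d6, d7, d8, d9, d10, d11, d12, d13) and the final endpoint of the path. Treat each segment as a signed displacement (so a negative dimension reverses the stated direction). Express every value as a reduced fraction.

Apply edit: d2 := 13/3
  d6 = d4*3 = 36
  d7 = d5 - d6/2 + d3/4 = -27/4
  d8 = d2/2 - d7 + d4*5 = 827/12
  d9 = d1 + d6*4 - d4 = 150
  d10 = d5/3 + d8*3 = 839/4
  d11 = d7/4 - d4*5 = -987/16
  d12 = d3/2 - d7 = 45/4
  d13 = d8/2 - d6 = -37/24
Walk from origin (0, 0):
  seg 1: left by d3 = 9 → (-9, 0)
  seg 2: right by d12 = 45/4 → (9/4, 0)
  seg 3: right by d8 = 827/12 → (427/6, 0)
  seg 4: up by d8 = 827/12 → (427/6, 827/12)
  seg 5: up by d5 = 9 → (427/6, 935/12)
  seg 6: left by d3 = 9 → (373/6, 935/12)

d6 = 36
d7 = -27/4
d8 = 827/12
d9 = 150
d10 = 839/4
d11 = -987/16
d12 = 45/4
d13 = -37/24
endpoint = (373/6, 935/12)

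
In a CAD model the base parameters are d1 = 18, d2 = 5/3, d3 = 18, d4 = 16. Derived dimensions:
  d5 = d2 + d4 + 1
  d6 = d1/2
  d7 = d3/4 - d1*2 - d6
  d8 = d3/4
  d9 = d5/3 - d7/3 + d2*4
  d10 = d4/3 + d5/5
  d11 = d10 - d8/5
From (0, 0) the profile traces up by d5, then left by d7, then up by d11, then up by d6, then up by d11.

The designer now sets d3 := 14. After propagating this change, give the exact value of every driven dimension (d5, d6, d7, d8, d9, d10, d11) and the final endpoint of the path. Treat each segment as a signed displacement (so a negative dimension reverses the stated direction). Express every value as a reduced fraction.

Apply edit: d3 := 14
  d5 = d2 + d4 + 1 = 56/3
  d6 = d1/2 = 9
  d7 = d3/4 - d1*2 - d6 = -83/2
  d8 = d3/4 = 7/2
  d9 = d5/3 - d7/3 + d2*4 = 481/18
  d10 = d4/3 + d5/5 = 136/15
  d11 = d10 - d8/5 = 251/30
Walk from origin (0, 0):
  seg 1: up by d5 = 56/3 → (0, 56/3)
  seg 2: left by d7 = -83/2 → (83/2, 56/3)
  seg 3: up by d11 = 251/30 → (83/2, 811/30)
  seg 4: up by d6 = 9 → (83/2, 1081/30)
  seg 5: up by d11 = 251/30 → (83/2, 222/5)

d5 = 56/3
d6 = 9
d7 = -83/2
d8 = 7/2
d9 = 481/18
d10 = 136/15
d11 = 251/30
endpoint = (83/2, 222/5)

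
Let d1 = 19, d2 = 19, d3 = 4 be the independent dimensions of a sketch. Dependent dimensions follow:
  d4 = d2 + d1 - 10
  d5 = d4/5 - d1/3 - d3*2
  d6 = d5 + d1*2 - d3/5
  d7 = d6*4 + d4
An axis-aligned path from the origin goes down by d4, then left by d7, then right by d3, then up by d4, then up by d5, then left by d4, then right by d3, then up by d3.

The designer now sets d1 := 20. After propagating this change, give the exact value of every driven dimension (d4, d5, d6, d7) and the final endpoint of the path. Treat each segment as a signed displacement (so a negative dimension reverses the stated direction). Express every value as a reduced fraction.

Apply edit: d1 := 20
  d4 = d2 + d1 - 10 = 29
  d5 = d4/5 - d1/3 - d3*2 = -133/15
  d6 = d5 + d1*2 - d3/5 = 91/3
  d7 = d6*4 + d4 = 451/3
Walk from origin (0, 0):
  seg 1: down by d4 = 29 → (0, -29)
  seg 2: left by d7 = 451/3 → (-451/3, -29)
  seg 3: right by d3 = 4 → (-439/3, -29)
  seg 4: up by d4 = 29 → (-439/3, 0)
  seg 5: up by d5 = -133/15 → (-439/3, -133/15)
  seg 6: left by d4 = 29 → (-526/3, -133/15)
  seg 7: right by d3 = 4 → (-514/3, -133/15)
  seg 8: up by d3 = 4 → (-514/3, -73/15)

d4 = 29
d5 = -133/15
d6 = 91/3
d7 = 451/3
endpoint = (-514/3, -73/15)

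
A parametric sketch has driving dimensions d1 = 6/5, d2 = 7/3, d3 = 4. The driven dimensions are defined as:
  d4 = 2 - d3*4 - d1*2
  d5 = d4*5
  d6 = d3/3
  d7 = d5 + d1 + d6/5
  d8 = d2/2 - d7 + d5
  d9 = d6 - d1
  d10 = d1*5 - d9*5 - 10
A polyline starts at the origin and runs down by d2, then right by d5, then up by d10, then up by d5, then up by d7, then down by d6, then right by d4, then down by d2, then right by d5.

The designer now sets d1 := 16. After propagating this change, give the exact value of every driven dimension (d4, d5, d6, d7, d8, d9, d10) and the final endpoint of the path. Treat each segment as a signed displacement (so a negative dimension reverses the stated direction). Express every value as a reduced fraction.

Apply edit: d1 := 16
  d4 = 2 - d3*4 - d1*2 = -46
  d5 = d4*5 = -230
  d6 = d3/3 = 4/3
  d7 = d5 + d1 + d6/5 = -3206/15
  d8 = d2/2 - d7 + d5 = -151/10
  d9 = d6 - d1 = -44/3
  d10 = d1*5 - d9*5 - 10 = 430/3
Walk from origin (0, 0):
  seg 1: down by d2 = 7/3 → (0, -7/3)
  seg 2: right by d5 = -230 → (-230, -7/3)
  seg 3: up by d10 = 430/3 → (-230, 141)
  seg 4: up by d5 = -230 → (-230, -89)
  seg 5: up by d7 = -3206/15 → (-230, -4541/15)
  seg 6: down by d6 = 4/3 → (-230, -4561/15)
  seg 7: right by d4 = -46 → (-276, -4561/15)
  seg 8: down by d2 = 7/3 → (-276, -1532/5)
  seg 9: right by d5 = -230 → (-506, -1532/5)

d4 = -46
d5 = -230
d6 = 4/3
d7 = -3206/15
d8 = -151/10
d9 = -44/3
d10 = 430/3
endpoint = (-506, -1532/5)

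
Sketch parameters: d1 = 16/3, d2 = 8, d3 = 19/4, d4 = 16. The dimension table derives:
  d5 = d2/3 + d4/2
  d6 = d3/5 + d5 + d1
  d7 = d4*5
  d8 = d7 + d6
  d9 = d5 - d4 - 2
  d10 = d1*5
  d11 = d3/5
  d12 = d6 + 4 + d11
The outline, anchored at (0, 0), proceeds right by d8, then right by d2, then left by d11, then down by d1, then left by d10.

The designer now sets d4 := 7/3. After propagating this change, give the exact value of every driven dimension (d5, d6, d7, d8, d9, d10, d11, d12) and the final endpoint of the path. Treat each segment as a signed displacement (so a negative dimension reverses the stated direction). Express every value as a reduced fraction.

d5 = 23/6
d6 = 607/60
d7 = 35/3
d8 = 1307/60
d9 = -1/2
d10 = 80/3
d11 = 19/20
d12 = 226/15
endpoint = (13/6, -16/3)

Apply edit: d4 := 7/3
  d5 = d2/3 + d4/2 = 23/6
  d6 = d3/5 + d5 + d1 = 607/60
  d7 = d4*5 = 35/3
  d8 = d7 + d6 = 1307/60
  d9 = d5 - d4 - 2 = -1/2
  d10 = d1*5 = 80/3
  d11 = d3/5 = 19/20
  d12 = d6 + 4 + d11 = 226/15
Walk from origin (0, 0):
  seg 1: right by d8 = 1307/60 → (1307/60, 0)
  seg 2: right by d2 = 8 → (1787/60, 0)
  seg 3: left by d11 = 19/20 → (173/6, 0)
  seg 4: down by d1 = 16/3 → (173/6, -16/3)
  seg 5: left by d10 = 80/3 → (13/6, -16/3)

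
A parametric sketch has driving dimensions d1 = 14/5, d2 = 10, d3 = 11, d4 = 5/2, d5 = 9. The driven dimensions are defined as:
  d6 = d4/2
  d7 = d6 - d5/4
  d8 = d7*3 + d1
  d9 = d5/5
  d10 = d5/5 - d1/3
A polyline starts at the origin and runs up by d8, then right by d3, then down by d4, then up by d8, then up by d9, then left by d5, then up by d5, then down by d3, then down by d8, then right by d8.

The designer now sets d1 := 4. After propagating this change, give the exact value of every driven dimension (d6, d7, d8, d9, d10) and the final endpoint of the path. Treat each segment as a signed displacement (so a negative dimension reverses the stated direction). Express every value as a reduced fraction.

d6 = 5/4
d7 = -1
d8 = 1
d9 = 9/5
d10 = 7/15
endpoint = (3, -17/10)

Apply edit: d1 := 4
  d6 = d4/2 = 5/4
  d7 = d6 - d5/4 = -1
  d8 = d7*3 + d1 = 1
  d9 = d5/5 = 9/5
  d10 = d5/5 - d1/3 = 7/15
Walk from origin (0, 0):
  seg 1: up by d8 = 1 → (0, 1)
  seg 2: right by d3 = 11 → (11, 1)
  seg 3: down by d4 = 5/2 → (11, -3/2)
  seg 4: up by d8 = 1 → (11, -1/2)
  seg 5: up by d9 = 9/5 → (11, 13/10)
  seg 6: left by d5 = 9 → (2, 13/10)
  seg 7: up by d5 = 9 → (2, 103/10)
  seg 8: down by d3 = 11 → (2, -7/10)
  seg 9: down by d8 = 1 → (2, -17/10)
  seg 10: right by d8 = 1 → (3, -17/10)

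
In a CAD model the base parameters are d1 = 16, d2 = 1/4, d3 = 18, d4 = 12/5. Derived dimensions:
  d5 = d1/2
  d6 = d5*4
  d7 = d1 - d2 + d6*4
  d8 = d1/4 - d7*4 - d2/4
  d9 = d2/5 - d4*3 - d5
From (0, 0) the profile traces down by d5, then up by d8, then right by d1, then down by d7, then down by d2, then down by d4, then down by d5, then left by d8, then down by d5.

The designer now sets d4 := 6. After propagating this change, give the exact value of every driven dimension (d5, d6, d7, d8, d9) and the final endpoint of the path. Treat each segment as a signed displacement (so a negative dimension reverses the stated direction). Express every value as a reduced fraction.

d5 = 8
d6 = 32
d7 = 575/4
d8 = -9137/16
d9 = -519/20
endpoint = (9393/16, -11921/16)

Apply edit: d4 := 6
  d5 = d1/2 = 8
  d6 = d5*4 = 32
  d7 = d1 - d2 + d6*4 = 575/4
  d8 = d1/4 - d7*4 - d2/4 = -9137/16
  d9 = d2/5 - d4*3 - d5 = -519/20
Walk from origin (0, 0):
  seg 1: down by d5 = 8 → (0, -8)
  seg 2: up by d8 = -9137/16 → (0, -9265/16)
  seg 3: right by d1 = 16 → (16, -9265/16)
  seg 4: down by d7 = 575/4 → (16, -11565/16)
  seg 5: down by d2 = 1/4 → (16, -11569/16)
  seg 6: down by d4 = 6 → (16, -11665/16)
  seg 7: down by d5 = 8 → (16, -11793/16)
  seg 8: left by d8 = -9137/16 → (9393/16, -11793/16)
  seg 9: down by d5 = 8 → (9393/16, -11921/16)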